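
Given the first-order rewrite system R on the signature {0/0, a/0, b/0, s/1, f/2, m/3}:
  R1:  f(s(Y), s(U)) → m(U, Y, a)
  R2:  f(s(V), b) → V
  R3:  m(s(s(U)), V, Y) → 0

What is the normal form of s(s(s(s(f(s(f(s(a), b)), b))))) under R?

1. s(s(s(s(f(s(f(s(a), b)), b)))))  →  s(s(s(s(f(s(a), b)))))   [R2 at 1.1.1.1]
2. s(s(s(s(f(s(a), b)))))  →  s(s(s(s(a))))   [R2 at 1.1.1.1]

s(s(s(s(a))))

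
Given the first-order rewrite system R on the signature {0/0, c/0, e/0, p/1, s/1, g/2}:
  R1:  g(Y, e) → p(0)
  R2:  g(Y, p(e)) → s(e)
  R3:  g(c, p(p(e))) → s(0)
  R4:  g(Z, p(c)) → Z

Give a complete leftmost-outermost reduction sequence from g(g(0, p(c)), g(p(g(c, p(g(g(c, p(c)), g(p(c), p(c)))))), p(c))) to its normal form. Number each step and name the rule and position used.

0

1. g(g(0, p(c)), g(p(g(c, p(g(g(c, p(c)), g(p(c), p(c)))))), p(c)))  →  g(0, g(p(g(c, p(g(g(c, p(c)), g(p(c), p(c)))))), p(c)))   [R4 at 1]
2. g(0, g(p(g(c, p(g(g(c, p(c)), g(p(c), p(c)))))), p(c)))  →  g(0, p(g(c, p(g(g(c, p(c)), g(p(c), p(c)))))))   [R4 at 2]
3. g(0, p(g(c, p(g(g(c, p(c)), g(p(c), p(c)))))))  →  g(0, p(g(c, p(g(c, g(p(c), p(c)))))))   [R4 at 2.1.2.1.1]
4. g(0, p(g(c, p(g(c, g(p(c), p(c)))))))  →  g(0, p(g(c, p(g(c, p(c))))))   [R4 at 2.1.2.1.2]
5. g(0, p(g(c, p(g(c, p(c))))))  →  g(0, p(g(c, p(c))))   [R4 at 2.1.2.1]
6. g(0, p(g(c, p(c))))  →  g(0, p(c))   [R4 at 2.1]
7. g(0, p(c))  →  0   [R4 at ε]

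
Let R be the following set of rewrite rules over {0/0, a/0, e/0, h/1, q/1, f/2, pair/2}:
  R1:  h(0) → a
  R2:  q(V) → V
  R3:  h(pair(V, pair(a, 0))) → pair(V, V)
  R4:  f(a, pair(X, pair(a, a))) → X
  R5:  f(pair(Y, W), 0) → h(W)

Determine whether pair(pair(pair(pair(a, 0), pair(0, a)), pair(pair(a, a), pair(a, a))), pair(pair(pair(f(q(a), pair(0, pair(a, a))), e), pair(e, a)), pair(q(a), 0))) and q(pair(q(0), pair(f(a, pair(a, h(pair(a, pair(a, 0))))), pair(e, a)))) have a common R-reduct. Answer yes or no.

no — NF(t₁) = pair(pair(pair(pair(a, 0), pair(0, a)), pair(pair(a, a), pair(a, a))), pair(pair(pair(0, e), pair(e, a)), pair(a, 0))), NF(t₂) = pair(0, pair(a, pair(e, a)))

Reduce t₁ = pair(pair(pair(pair(a, 0), pair(0, a)), pair(pair(a, a), pair(a, a))), pair(pair(pair(f(q(a), pair(0, pair(a, a))), e), pair(e, a)), pair(q(a), 0))):
1. pair(pair(pair(pair(a, 0), pair(0, a)), pair(pair(a, a), pair(a, a))), pair(pair(pair(f(q(a), pair(0, pair(a, a))), e), pair(e, a)), pair(q(a), 0)))  →  pair(pair(pair(pair(a, 0), pair(0, a)), pair(pair(a, a), pair(a, a))), pair(pair(pair(f(a, pair(0, pair(a, a))), e), pair(e, a)), pair(q(a), 0)))   [R2 at 2.1.1.1.1]
2. pair(pair(pair(pair(a, 0), pair(0, a)), pair(pair(a, a), pair(a, a))), pair(pair(pair(f(a, pair(0, pair(a, a))), e), pair(e, a)), pair(q(a), 0)))  →  pair(pair(pair(pair(a, 0), pair(0, a)), pair(pair(a, a), pair(a, a))), pair(pair(pair(0, e), pair(e, a)), pair(q(a), 0)))   [R4 at 2.1.1.1]
3. pair(pair(pair(pair(a, 0), pair(0, a)), pair(pair(a, a), pair(a, a))), pair(pair(pair(0, e), pair(e, a)), pair(q(a), 0)))  →  pair(pair(pair(pair(a, 0), pair(0, a)), pair(pair(a, a), pair(a, a))), pair(pair(pair(0, e), pair(e, a)), pair(a, 0)))   [R2 at 2.2.1]

Reduce t₂ = q(pair(q(0), pair(f(a, pair(a, h(pair(a, pair(a, 0))))), pair(e, a)))):
1. q(pair(q(0), pair(f(a, pair(a, h(pair(a, pair(a, 0))))), pair(e, a))))  →  pair(q(0), pair(f(a, pair(a, h(pair(a, pair(a, 0))))), pair(e, a)))   [R2 at ε]
2. pair(q(0), pair(f(a, pair(a, h(pair(a, pair(a, 0))))), pair(e, a)))  →  pair(0, pair(f(a, pair(a, h(pair(a, pair(a, 0))))), pair(e, a)))   [R2 at 1]
3. pair(0, pair(f(a, pair(a, h(pair(a, pair(a, 0))))), pair(e, a)))  →  pair(0, pair(f(a, pair(a, pair(a, a))), pair(e, a)))   [R3 at 2.1.2.2]
4. pair(0, pair(f(a, pair(a, pair(a, a))), pair(e, a)))  →  pair(0, pair(a, pair(e, a)))   [R4 at 2.1]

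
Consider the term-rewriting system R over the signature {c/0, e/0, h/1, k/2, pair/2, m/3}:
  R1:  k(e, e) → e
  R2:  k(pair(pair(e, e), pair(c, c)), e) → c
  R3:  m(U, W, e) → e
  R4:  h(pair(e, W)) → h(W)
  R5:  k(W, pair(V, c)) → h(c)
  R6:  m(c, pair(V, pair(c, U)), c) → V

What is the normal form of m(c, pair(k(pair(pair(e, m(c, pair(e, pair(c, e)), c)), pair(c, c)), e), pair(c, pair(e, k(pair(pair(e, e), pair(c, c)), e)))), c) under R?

c

1. m(c, pair(k(pair(pair(e, m(c, pair(e, pair(c, e)), c)), pair(c, c)), e), pair(c, pair(e, k(pair(pair(e, e), pair(c, c)), e)))), c)  →  k(pair(pair(e, m(c, pair(e, pair(c, e)), c)), pair(c, c)), e)   [R6 at ε]
2. k(pair(pair(e, m(c, pair(e, pair(c, e)), c)), pair(c, c)), e)  →  k(pair(pair(e, e), pair(c, c)), e)   [R6 at 1.1.2]
3. k(pair(pair(e, e), pair(c, c)), e)  →  c   [R2 at ε]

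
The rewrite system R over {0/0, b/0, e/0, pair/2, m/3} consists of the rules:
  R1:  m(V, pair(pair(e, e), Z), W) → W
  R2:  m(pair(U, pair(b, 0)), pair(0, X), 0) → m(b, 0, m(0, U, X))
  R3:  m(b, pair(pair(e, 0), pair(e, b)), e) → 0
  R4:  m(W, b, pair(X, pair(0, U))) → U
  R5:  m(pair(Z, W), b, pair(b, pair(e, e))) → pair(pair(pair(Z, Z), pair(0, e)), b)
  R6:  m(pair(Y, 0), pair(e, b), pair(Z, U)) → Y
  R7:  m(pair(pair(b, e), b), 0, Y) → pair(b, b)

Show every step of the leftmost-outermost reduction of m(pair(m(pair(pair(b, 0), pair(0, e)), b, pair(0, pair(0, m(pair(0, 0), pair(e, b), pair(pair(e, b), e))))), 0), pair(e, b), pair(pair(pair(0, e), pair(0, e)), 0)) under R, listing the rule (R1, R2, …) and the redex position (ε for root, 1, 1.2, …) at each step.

0

1. m(pair(m(pair(pair(b, 0), pair(0, e)), b, pair(0, pair(0, m(pair(0, 0), pair(e, b), pair(pair(e, b), e))))), 0), pair(e, b), pair(pair(pair(0, e), pair(0, e)), 0))  →  m(pair(pair(b, 0), pair(0, e)), b, pair(0, pair(0, m(pair(0, 0), pair(e, b), pair(pair(e, b), e)))))   [R6 at ε]
2. m(pair(pair(b, 0), pair(0, e)), b, pair(0, pair(0, m(pair(0, 0), pair(e, b), pair(pair(e, b), e)))))  →  m(pair(0, 0), pair(e, b), pair(pair(e, b), e))   [R4 at ε]
3. m(pair(0, 0), pair(e, b), pair(pair(e, b), e))  →  0   [R6 at ε]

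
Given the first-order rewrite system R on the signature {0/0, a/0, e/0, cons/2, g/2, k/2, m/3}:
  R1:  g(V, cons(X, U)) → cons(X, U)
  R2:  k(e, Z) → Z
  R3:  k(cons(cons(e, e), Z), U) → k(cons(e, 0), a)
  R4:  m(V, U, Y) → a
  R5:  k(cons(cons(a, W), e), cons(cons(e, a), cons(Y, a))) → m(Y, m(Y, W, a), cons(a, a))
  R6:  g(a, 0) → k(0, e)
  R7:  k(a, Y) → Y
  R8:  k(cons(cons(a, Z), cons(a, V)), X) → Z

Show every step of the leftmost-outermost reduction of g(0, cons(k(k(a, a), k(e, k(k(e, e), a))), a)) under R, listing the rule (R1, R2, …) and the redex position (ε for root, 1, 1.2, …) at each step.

cons(a, a)

1. g(0, cons(k(k(a, a), k(e, k(k(e, e), a))), a))  →  cons(k(k(a, a), k(e, k(k(e, e), a))), a)   [R1 at ε]
2. cons(k(k(a, a), k(e, k(k(e, e), a))), a)  →  cons(k(a, k(e, k(k(e, e), a))), a)   [R7 at 1.1]
3. cons(k(a, k(e, k(k(e, e), a))), a)  →  cons(k(e, k(k(e, e), a)), a)   [R7 at 1]
4. cons(k(e, k(k(e, e), a)), a)  →  cons(k(k(e, e), a), a)   [R2 at 1]
5. cons(k(k(e, e), a), a)  →  cons(k(e, a), a)   [R2 at 1.1]
6. cons(k(e, a), a)  →  cons(a, a)   [R2 at 1]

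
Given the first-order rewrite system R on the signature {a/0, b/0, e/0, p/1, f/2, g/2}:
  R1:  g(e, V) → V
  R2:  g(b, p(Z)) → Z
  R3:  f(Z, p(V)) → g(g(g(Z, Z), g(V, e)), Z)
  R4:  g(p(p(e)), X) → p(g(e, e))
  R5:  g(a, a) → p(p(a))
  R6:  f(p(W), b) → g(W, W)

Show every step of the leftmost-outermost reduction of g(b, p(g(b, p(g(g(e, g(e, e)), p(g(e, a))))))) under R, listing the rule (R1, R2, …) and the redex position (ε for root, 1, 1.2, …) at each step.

p(a)

1. g(b, p(g(b, p(g(g(e, g(e, e)), p(g(e, a)))))))  →  g(b, p(g(g(e, g(e, e)), p(g(e, a)))))   [R2 at ε]
2. g(b, p(g(g(e, g(e, e)), p(g(e, a)))))  →  g(g(e, g(e, e)), p(g(e, a)))   [R2 at ε]
3. g(g(e, g(e, e)), p(g(e, a)))  →  g(g(e, e), p(g(e, a)))   [R1 at 1]
4. g(g(e, e), p(g(e, a)))  →  g(e, p(g(e, a)))   [R1 at 1]
5. g(e, p(g(e, a)))  →  p(g(e, a))   [R1 at ε]
6. p(g(e, a))  →  p(a)   [R1 at 1]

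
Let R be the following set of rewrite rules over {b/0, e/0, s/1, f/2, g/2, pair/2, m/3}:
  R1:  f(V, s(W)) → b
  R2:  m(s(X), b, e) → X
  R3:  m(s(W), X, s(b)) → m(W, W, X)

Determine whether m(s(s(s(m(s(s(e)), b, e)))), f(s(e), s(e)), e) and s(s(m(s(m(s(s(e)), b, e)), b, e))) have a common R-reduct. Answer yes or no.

yes — NF(t₁) = s(s(s(e))), NF(t₂) = s(s(s(e)))

Reduce t₁ = m(s(s(s(m(s(s(e)), b, e)))), f(s(e), s(e)), e):
1. m(s(s(s(m(s(s(e)), b, e)))), f(s(e), s(e)), e)  →  m(s(s(s(s(e)))), f(s(e), s(e)), e)   [R2 at 1.1.1.1]
2. m(s(s(s(s(e)))), f(s(e), s(e)), e)  →  m(s(s(s(s(e)))), b, e)   [R1 at 2]
3. m(s(s(s(s(e)))), b, e)  →  s(s(s(e)))   [R2 at ε]

Reduce t₂ = s(s(m(s(m(s(s(e)), b, e)), b, e))):
1. s(s(m(s(m(s(s(e)), b, e)), b, e)))  →  s(s(m(s(s(e)), b, e)))   [R2 at 1.1]
2. s(s(m(s(s(e)), b, e)))  →  s(s(s(e)))   [R2 at 1.1]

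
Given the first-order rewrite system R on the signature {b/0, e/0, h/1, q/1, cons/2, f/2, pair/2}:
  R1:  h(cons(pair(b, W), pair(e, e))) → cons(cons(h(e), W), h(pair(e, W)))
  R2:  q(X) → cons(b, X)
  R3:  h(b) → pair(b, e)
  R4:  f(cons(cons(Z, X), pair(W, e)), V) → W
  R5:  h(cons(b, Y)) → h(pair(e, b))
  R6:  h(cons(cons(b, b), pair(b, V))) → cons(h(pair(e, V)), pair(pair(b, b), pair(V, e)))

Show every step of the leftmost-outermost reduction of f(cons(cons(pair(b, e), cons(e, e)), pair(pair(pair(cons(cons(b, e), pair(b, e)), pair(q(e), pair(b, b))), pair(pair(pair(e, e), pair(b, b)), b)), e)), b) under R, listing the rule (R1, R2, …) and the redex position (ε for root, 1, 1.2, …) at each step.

1. f(cons(cons(pair(b, e), cons(e, e)), pair(pair(pair(cons(cons(b, e), pair(b, e)), pair(q(e), pair(b, b))), pair(pair(pair(e, e), pair(b, b)), b)), e)), b)  →  pair(pair(cons(cons(b, e), pair(b, e)), pair(q(e), pair(b, b))), pair(pair(pair(e, e), pair(b, b)), b))   [R4 at ε]
2. pair(pair(cons(cons(b, e), pair(b, e)), pair(q(e), pair(b, b))), pair(pair(pair(e, e), pair(b, b)), b))  →  pair(pair(cons(cons(b, e), pair(b, e)), pair(cons(b, e), pair(b, b))), pair(pair(pair(e, e), pair(b, b)), b))   [R2 at 1.2.1]

pair(pair(cons(cons(b, e), pair(b, e)), pair(cons(b, e), pair(b, b))), pair(pair(pair(e, e), pair(b, b)), b))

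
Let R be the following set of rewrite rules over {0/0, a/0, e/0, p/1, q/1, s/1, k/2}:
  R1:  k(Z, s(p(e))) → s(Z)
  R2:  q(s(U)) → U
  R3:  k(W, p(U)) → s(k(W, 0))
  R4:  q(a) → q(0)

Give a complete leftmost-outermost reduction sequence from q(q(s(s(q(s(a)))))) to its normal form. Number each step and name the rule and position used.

1. q(q(s(s(q(s(a))))))  →  q(s(q(s(a))))   [R2 at 1]
2. q(s(q(s(a))))  →  q(s(a))   [R2 at ε]
3. q(s(a))  →  a   [R2 at ε]

a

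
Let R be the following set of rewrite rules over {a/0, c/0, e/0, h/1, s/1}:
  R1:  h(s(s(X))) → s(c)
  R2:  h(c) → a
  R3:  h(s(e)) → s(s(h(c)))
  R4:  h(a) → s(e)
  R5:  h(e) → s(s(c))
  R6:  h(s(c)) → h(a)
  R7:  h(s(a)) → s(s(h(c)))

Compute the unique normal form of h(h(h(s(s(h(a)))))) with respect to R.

s(s(a))

1. h(h(h(s(s(h(a))))))  →  h(h(s(c)))   [R1 at 1.1]
2. h(h(s(c)))  →  h(h(a))   [R6 at 1]
3. h(h(a))  →  h(s(e))   [R4 at 1]
4. h(s(e))  →  s(s(h(c)))   [R3 at ε]
5. s(s(h(c)))  →  s(s(a))   [R2 at 1.1]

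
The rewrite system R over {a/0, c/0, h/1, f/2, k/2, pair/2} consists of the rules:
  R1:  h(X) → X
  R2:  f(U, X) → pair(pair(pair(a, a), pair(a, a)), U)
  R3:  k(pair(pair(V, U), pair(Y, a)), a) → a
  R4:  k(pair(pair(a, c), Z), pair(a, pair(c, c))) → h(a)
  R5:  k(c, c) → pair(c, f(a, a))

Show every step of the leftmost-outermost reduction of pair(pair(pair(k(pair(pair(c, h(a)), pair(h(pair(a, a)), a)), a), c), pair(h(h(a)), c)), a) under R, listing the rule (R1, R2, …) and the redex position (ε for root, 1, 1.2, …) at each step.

pair(pair(pair(a, c), pair(a, c)), a)

1. pair(pair(pair(k(pair(pair(c, h(a)), pair(h(pair(a, a)), a)), a), c), pair(h(h(a)), c)), a)  →  pair(pair(pair(a, c), pair(h(h(a)), c)), a)   [R3 at 1.1.1]
2. pair(pair(pair(a, c), pair(h(h(a)), c)), a)  →  pair(pair(pair(a, c), pair(h(a), c)), a)   [R1 at 1.2.1]
3. pair(pair(pair(a, c), pair(h(a), c)), a)  →  pair(pair(pair(a, c), pair(a, c)), a)   [R1 at 1.2.1]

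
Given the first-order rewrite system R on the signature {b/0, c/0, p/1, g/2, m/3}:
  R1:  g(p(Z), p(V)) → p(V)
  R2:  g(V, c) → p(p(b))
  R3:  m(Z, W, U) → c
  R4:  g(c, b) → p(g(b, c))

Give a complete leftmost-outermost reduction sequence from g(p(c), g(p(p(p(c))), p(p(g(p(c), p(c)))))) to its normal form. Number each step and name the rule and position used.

1. g(p(c), g(p(p(p(c))), p(p(g(p(c), p(c))))))  →  g(p(c), p(p(g(p(c), p(c)))))   [R1 at 2]
2. g(p(c), p(p(g(p(c), p(c)))))  →  p(p(g(p(c), p(c))))   [R1 at ε]
3. p(p(g(p(c), p(c))))  →  p(p(p(c)))   [R1 at 1.1]

p(p(p(c)))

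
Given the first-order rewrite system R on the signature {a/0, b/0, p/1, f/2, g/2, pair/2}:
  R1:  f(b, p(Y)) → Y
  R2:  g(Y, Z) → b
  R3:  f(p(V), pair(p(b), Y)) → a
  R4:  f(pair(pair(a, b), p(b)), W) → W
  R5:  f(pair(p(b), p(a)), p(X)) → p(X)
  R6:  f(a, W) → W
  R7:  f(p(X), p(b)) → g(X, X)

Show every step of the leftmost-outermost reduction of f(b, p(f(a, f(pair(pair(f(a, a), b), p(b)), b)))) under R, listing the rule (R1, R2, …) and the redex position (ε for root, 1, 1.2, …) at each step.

1. f(b, p(f(a, f(pair(pair(f(a, a), b), p(b)), b))))  →  f(a, f(pair(pair(f(a, a), b), p(b)), b))   [R1 at ε]
2. f(a, f(pair(pair(f(a, a), b), p(b)), b))  →  f(pair(pair(f(a, a), b), p(b)), b)   [R6 at ε]
3. f(pair(pair(f(a, a), b), p(b)), b)  →  f(pair(pair(a, b), p(b)), b)   [R6 at 1.1.1]
4. f(pair(pair(a, b), p(b)), b)  →  b   [R4 at ε]

b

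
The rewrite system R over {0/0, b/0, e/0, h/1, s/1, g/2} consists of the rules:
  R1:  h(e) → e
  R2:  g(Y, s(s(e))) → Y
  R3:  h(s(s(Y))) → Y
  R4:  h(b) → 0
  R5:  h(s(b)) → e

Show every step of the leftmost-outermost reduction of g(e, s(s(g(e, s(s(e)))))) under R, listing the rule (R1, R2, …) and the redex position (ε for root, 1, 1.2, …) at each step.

1. g(e, s(s(g(e, s(s(e))))))  →  g(e, s(s(e)))   [R2 at 2.1.1]
2. g(e, s(s(e)))  →  e   [R2 at ε]

e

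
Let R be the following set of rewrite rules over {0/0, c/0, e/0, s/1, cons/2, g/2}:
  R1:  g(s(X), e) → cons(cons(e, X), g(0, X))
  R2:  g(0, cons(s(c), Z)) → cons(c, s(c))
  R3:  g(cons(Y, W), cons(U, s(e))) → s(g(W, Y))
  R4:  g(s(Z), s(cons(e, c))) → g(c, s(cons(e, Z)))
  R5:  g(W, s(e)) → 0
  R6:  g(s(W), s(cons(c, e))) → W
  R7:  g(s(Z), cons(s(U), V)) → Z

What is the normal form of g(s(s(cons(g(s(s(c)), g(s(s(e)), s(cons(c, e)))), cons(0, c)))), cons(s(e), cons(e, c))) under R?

1. g(s(s(cons(g(s(s(c)), g(s(s(e)), s(cons(c, e)))), cons(0, c)))), cons(s(e), cons(e, c)))  →  s(cons(g(s(s(c)), g(s(s(e)), s(cons(c, e)))), cons(0, c)))   [R7 at ε]
2. s(cons(g(s(s(c)), g(s(s(e)), s(cons(c, e)))), cons(0, c)))  →  s(cons(g(s(s(c)), s(e)), cons(0, c)))   [R6 at 1.1.2]
3. s(cons(g(s(s(c)), s(e)), cons(0, c)))  →  s(cons(0, cons(0, c)))   [R5 at 1.1]

s(cons(0, cons(0, c)))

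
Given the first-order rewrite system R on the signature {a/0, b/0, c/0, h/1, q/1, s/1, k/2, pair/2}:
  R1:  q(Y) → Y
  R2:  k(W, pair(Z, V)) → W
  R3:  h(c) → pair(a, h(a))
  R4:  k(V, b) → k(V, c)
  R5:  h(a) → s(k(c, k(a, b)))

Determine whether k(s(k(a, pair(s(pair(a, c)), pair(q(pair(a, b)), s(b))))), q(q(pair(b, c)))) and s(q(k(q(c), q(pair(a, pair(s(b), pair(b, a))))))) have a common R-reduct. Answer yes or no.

Reduce t₁ = k(s(k(a, pair(s(pair(a, c)), pair(q(pair(a, b)), s(b))))), q(q(pair(b, c)))):
1. k(s(k(a, pair(s(pair(a, c)), pair(q(pair(a, b)), s(b))))), q(q(pair(b, c))))  →  k(s(a), q(q(pair(b, c))))   [R2 at 1.1]
2. k(s(a), q(q(pair(b, c))))  →  k(s(a), q(pair(b, c)))   [R1 at 2]
3. k(s(a), q(pair(b, c)))  →  k(s(a), pair(b, c))   [R1 at 2]
4. k(s(a), pair(b, c))  →  s(a)   [R2 at ε]

Reduce t₂ = s(q(k(q(c), q(pair(a, pair(s(b), pair(b, a))))))):
1. s(q(k(q(c), q(pair(a, pair(s(b), pair(b, a)))))))  →  s(k(q(c), q(pair(a, pair(s(b), pair(b, a))))))   [R1 at 1]
2. s(k(q(c), q(pair(a, pair(s(b), pair(b, a))))))  →  s(k(c, q(pair(a, pair(s(b), pair(b, a))))))   [R1 at 1.1]
3. s(k(c, q(pair(a, pair(s(b), pair(b, a))))))  →  s(k(c, pair(a, pair(s(b), pair(b, a)))))   [R1 at 1.2]
4. s(k(c, pair(a, pair(s(b), pair(b, a)))))  →  s(c)   [R2 at 1]

no — NF(t₁) = s(a), NF(t₂) = s(c)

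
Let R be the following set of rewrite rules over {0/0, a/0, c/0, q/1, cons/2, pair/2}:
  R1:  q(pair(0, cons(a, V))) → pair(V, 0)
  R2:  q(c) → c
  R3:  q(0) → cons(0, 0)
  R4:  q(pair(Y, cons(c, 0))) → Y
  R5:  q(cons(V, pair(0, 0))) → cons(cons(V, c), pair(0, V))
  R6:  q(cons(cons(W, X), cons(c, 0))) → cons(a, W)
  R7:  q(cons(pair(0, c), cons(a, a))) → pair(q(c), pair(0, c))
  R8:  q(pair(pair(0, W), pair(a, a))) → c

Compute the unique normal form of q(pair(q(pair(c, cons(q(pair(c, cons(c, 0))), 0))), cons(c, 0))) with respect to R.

c

1. q(pair(q(pair(c, cons(q(pair(c, cons(c, 0))), 0))), cons(c, 0)))  →  q(pair(c, cons(q(pair(c, cons(c, 0))), 0)))   [R4 at ε]
2. q(pair(c, cons(q(pair(c, cons(c, 0))), 0)))  →  q(pair(c, cons(c, 0)))   [R4 at 1.2.1]
3. q(pair(c, cons(c, 0)))  →  c   [R4 at ε]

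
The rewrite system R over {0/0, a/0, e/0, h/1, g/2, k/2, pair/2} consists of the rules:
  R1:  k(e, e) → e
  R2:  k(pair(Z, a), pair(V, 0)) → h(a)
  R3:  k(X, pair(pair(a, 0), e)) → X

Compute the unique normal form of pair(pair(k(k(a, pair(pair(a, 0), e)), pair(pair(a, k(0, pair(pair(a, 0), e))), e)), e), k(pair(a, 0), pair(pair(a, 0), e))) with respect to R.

1. pair(pair(k(k(a, pair(pair(a, 0), e)), pair(pair(a, k(0, pair(pair(a, 0), e))), e)), e), k(pair(a, 0), pair(pair(a, 0), e)))  →  pair(pair(k(a, pair(pair(a, k(0, pair(pair(a, 0), e))), e)), e), k(pair(a, 0), pair(pair(a, 0), e)))   [R3 at 1.1.1]
2. pair(pair(k(a, pair(pair(a, k(0, pair(pair(a, 0), e))), e)), e), k(pair(a, 0), pair(pair(a, 0), e)))  →  pair(pair(k(a, pair(pair(a, 0), e)), e), k(pair(a, 0), pair(pair(a, 0), e)))   [R3 at 1.1.2.1.2]
3. pair(pair(k(a, pair(pair(a, 0), e)), e), k(pair(a, 0), pair(pair(a, 0), e)))  →  pair(pair(a, e), k(pair(a, 0), pair(pair(a, 0), e)))   [R3 at 1.1]
4. pair(pair(a, e), k(pair(a, 0), pair(pair(a, 0), e)))  →  pair(pair(a, e), pair(a, 0))   [R3 at 2]

pair(pair(a, e), pair(a, 0))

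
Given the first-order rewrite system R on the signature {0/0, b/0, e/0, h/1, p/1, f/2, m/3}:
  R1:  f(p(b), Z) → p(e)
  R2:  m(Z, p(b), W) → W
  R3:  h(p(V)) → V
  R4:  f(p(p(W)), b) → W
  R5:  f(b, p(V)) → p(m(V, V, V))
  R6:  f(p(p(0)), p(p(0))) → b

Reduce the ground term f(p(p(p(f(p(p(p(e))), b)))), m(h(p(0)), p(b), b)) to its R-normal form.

p(p(e))

1. f(p(p(p(f(p(p(p(e))), b)))), m(h(p(0)), p(b), b))  →  f(p(p(p(p(e)))), m(h(p(0)), p(b), b))   [R4 at 1.1.1.1]
2. f(p(p(p(p(e)))), m(h(p(0)), p(b), b))  →  f(p(p(p(p(e)))), b)   [R2 at 2]
3. f(p(p(p(p(e)))), b)  →  p(p(e))   [R4 at ε]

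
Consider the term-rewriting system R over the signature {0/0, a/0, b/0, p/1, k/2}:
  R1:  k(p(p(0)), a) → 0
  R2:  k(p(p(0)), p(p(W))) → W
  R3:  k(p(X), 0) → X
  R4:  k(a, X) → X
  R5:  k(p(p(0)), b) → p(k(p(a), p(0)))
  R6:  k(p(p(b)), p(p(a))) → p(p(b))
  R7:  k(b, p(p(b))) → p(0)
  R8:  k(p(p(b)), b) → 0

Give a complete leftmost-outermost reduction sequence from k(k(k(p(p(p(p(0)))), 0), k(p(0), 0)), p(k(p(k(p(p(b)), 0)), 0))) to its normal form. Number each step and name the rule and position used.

b

1. k(k(k(p(p(p(p(0)))), 0), k(p(0), 0)), p(k(p(k(p(p(b)), 0)), 0)))  →  k(k(p(p(p(0))), k(p(0), 0)), p(k(p(k(p(p(b)), 0)), 0)))   [R3 at 1.1]
2. k(k(p(p(p(0))), k(p(0), 0)), p(k(p(k(p(p(b)), 0)), 0)))  →  k(k(p(p(p(0))), 0), p(k(p(k(p(p(b)), 0)), 0)))   [R3 at 1.2]
3. k(k(p(p(p(0))), 0), p(k(p(k(p(p(b)), 0)), 0)))  →  k(p(p(0)), p(k(p(k(p(p(b)), 0)), 0)))   [R3 at 1]
4. k(p(p(0)), p(k(p(k(p(p(b)), 0)), 0)))  →  k(p(p(0)), p(k(p(p(b)), 0)))   [R3 at 2.1]
5. k(p(p(0)), p(k(p(p(b)), 0)))  →  k(p(p(0)), p(p(b)))   [R3 at 2.1]
6. k(p(p(0)), p(p(b)))  →  b   [R2 at ε]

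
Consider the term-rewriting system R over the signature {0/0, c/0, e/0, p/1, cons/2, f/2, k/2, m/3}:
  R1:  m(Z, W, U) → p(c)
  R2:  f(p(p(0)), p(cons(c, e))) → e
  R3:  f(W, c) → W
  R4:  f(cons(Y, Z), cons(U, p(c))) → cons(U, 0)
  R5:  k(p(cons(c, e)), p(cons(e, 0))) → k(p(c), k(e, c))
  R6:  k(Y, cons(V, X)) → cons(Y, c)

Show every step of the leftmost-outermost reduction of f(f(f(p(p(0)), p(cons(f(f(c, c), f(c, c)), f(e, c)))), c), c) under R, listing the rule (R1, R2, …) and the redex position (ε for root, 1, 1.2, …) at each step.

1. f(f(f(p(p(0)), p(cons(f(f(c, c), f(c, c)), f(e, c)))), c), c)  →  f(f(p(p(0)), p(cons(f(f(c, c), f(c, c)), f(e, c)))), c)   [R3 at ε]
2. f(f(p(p(0)), p(cons(f(f(c, c), f(c, c)), f(e, c)))), c)  →  f(p(p(0)), p(cons(f(f(c, c), f(c, c)), f(e, c))))   [R3 at ε]
3. f(p(p(0)), p(cons(f(f(c, c), f(c, c)), f(e, c))))  →  f(p(p(0)), p(cons(f(c, f(c, c)), f(e, c))))   [R3 at 2.1.1.1]
4. f(p(p(0)), p(cons(f(c, f(c, c)), f(e, c))))  →  f(p(p(0)), p(cons(f(c, c), f(e, c))))   [R3 at 2.1.1.2]
5. f(p(p(0)), p(cons(f(c, c), f(e, c))))  →  f(p(p(0)), p(cons(c, f(e, c))))   [R3 at 2.1.1]
6. f(p(p(0)), p(cons(c, f(e, c))))  →  f(p(p(0)), p(cons(c, e)))   [R3 at 2.1.2]
7. f(p(p(0)), p(cons(c, e)))  →  e   [R2 at ε]

e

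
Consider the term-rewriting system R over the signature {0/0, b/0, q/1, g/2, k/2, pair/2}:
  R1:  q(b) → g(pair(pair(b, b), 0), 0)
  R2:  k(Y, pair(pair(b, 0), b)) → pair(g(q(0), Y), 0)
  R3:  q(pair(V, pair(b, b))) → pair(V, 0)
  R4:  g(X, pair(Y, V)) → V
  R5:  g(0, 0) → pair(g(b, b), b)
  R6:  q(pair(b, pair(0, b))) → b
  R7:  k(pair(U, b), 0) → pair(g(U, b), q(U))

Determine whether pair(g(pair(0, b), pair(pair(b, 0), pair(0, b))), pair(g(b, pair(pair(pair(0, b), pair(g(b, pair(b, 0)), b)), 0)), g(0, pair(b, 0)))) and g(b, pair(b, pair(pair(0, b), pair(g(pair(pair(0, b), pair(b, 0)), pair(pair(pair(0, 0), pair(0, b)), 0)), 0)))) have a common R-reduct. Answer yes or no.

Reduce t₁ = pair(g(pair(0, b), pair(pair(b, 0), pair(0, b))), pair(g(b, pair(pair(pair(0, b), pair(g(b, pair(b, 0)), b)), 0)), g(0, pair(b, 0)))):
1. pair(g(pair(0, b), pair(pair(b, 0), pair(0, b))), pair(g(b, pair(pair(pair(0, b), pair(g(b, pair(b, 0)), b)), 0)), g(0, pair(b, 0))))  →  pair(pair(0, b), pair(g(b, pair(pair(pair(0, b), pair(g(b, pair(b, 0)), b)), 0)), g(0, pair(b, 0))))   [R4 at 1]
2. pair(pair(0, b), pair(g(b, pair(pair(pair(0, b), pair(g(b, pair(b, 0)), b)), 0)), g(0, pair(b, 0))))  →  pair(pair(0, b), pair(0, g(0, pair(b, 0))))   [R4 at 2.1]
3. pair(pair(0, b), pair(0, g(0, pair(b, 0))))  →  pair(pair(0, b), pair(0, 0))   [R4 at 2.2]

Reduce t₂ = g(b, pair(b, pair(pair(0, b), pair(g(pair(pair(0, b), pair(b, 0)), pair(pair(pair(0, 0), pair(0, b)), 0)), 0)))):
1. g(b, pair(b, pair(pair(0, b), pair(g(pair(pair(0, b), pair(b, 0)), pair(pair(pair(0, 0), pair(0, b)), 0)), 0))))  →  pair(pair(0, b), pair(g(pair(pair(0, b), pair(b, 0)), pair(pair(pair(0, 0), pair(0, b)), 0)), 0))   [R4 at ε]
2. pair(pair(0, b), pair(g(pair(pair(0, b), pair(b, 0)), pair(pair(pair(0, 0), pair(0, b)), 0)), 0))  →  pair(pair(0, b), pair(0, 0))   [R4 at 2.1]

yes — NF(t₁) = pair(pair(0, b), pair(0, 0)), NF(t₂) = pair(pair(0, b), pair(0, 0))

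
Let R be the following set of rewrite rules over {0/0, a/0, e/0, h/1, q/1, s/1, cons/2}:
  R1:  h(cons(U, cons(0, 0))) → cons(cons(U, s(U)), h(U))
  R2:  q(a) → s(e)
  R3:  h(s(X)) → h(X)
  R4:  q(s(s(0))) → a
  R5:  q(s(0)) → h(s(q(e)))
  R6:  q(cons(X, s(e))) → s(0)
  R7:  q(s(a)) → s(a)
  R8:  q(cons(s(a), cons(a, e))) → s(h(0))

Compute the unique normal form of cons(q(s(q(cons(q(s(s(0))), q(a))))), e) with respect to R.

1. cons(q(s(q(cons(q(s(s(0))), q(a))))), e)  →  cons(q(s(q(cons(a, q(a))))), e)   [R4 at 1.1.1.1.1]
2. cons(q(s(q(cons(a, q(a))))), e)  →  cons(q(s(q(cons(a, s(e))))), e)   [R2 at 1.1.1.1.2]
3. cons(q(s(q(cons(a, s(e))))), e)  →  cons(q(s(s(0))), e)   [R6 at 1.1.1]
4. cons(q(s(s(0))), e)  →  cons(a, e)   [R4 at 1]

cons(a, e)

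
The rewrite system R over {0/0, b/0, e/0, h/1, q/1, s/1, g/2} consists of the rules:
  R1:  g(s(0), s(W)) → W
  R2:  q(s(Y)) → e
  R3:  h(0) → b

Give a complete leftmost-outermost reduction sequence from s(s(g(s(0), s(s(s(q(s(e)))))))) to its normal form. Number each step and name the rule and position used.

1. s(s(g(s(0), s(s(s(q(s(e))))))))  →  s(s(s(s(q(s(e))))))   [R1 at 1.1]
2. s(s(s(s(q(s(e))))))  →  s(s(s(s(e))))   [R2 at 1.1.1.1]

s(s(s(s(e))))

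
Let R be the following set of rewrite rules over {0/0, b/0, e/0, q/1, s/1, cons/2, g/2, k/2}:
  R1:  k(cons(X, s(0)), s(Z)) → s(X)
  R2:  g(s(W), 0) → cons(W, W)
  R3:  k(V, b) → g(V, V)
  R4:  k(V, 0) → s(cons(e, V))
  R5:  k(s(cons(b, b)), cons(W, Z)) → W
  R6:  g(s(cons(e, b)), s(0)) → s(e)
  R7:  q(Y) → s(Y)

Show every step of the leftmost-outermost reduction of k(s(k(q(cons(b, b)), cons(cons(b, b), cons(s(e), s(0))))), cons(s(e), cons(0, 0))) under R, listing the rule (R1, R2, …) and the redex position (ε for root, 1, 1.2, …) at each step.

s(e)

1. k(s(k(q(cons(b, b)), cons(cons(b, b), cons(s(e), s(0))))), cons(s(e), cons(0, 0)))  →  k(s(k(s(cons(b, b)), cons(cons(b, b), cons(s(e), s(0))))), cons(s(e), cons(0, 0)))   [R7 at 1.1.1]
2. k(s(k(s(cons(b, b)), cons(cons(b, b), cons(s(e), s(0))))), cons(s(e), cons(0, 0)))  →  k(s(cons(b, b)), cons(s(e), cons(0, 0)))   [R5 at 1.1]
3. k(s(cons(b, b)), cons(s(e), cons(0, 0)))  →  s(e)   [R5 at ε]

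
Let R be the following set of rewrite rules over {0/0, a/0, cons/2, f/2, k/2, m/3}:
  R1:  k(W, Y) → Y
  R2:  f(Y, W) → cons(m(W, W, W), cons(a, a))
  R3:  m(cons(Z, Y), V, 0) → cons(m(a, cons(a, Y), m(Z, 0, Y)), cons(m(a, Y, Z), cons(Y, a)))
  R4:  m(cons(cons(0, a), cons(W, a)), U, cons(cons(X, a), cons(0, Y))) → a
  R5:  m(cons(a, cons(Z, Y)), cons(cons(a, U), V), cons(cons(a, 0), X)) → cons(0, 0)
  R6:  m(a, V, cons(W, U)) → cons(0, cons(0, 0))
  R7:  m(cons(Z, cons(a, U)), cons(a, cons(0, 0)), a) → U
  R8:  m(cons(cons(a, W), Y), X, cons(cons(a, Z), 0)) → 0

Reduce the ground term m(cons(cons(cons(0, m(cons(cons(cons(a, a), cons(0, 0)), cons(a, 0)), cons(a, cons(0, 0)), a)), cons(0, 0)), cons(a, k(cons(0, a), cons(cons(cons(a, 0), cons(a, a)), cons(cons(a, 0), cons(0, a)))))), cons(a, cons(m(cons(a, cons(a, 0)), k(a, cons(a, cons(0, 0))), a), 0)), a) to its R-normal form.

cons(cons(cons(a, 0), cons(a, a)), cons(cons(a, 0), cons(0, a)))

1. m(cons(cons(cons(0, m(cons(cons(cons(a, a), cons(0, 0)), cons(a, 0)), cons(a, cons(0, 0)), a)), cons(0, 0)), cons(a, k(cons(0, a), cons(cons(cons(a, 0), cons(a, a)), cons(cons(a, 0), cons(0, a)))))), cons(a, cons(m(cons(a, cons(a, 0)), k(a, cons(a, cons(0, 0))), a), 0)), a)  →  m(cons(cons(cons(0, 0), cons(0, 0)), cons(a, k(cons(0, a), cons(cons(cons(a, 0), cons(a, a)), cons(cons(a, 0), cons(0, a)))))), cons(a, cons(m(cons(a, cons(a, 0)), k(a, cons(a, cons(0, 0))), a), 0)), a)   [R7 at 1.1.1.2]
2. m(cons(cons(cons(0, 0), cons(0, 0)), cons(a, k(cons(0, a), cons(cons(cons(a, 0), cons(a, a)), cons(cons(a, 0), cons(0, a)))))), cons(a, cons(m(cons(a, cons(a, 0)), k(a, cons(a, cons(0, 0))), a), 0)), a)  →  m(cons(cons(cons(0, 0), cons(0, 0)), cons(a, cons(cons(cons(a, 0), cons(a, a)), cons(cons(a, 0), cons(0, a))))), cons(a, cons(m(cons(a, cons(a, 0)), k(a, cons(a, cons(0, 0))), a), 0)), a)   [R1 at 1.2.2]
3. m(cons(cons(cons(0, 0), cons(0, 0)), cons(a, cons(cons(cons(a, 0), cons(a, a)), cons(cons(a, 0), cons(0, a))))), cons(a, cons(m(cons(a, cons(a, 0)), k(a, cons(a, cons(0, 0))), a), 0)), a)  →  m(cons(cons(cons(0, 0), cons(0, 0)), cons(a, cons(cons(cons(a, 0), cons(a, a)), cons(cons(a, 0), cons(0, a))))), cons(a, cons(m(cons(a, cons(a, 0)), cons(a, cons(0, 0)), a), 0)), a)   [R1 at 2.2.1.2]
4. m(cons(cons(cons(0, 0), cons(0, 0)), cons(a, cons(cons(cons(a, 0), cons(a, a)), cons(cons(a, 0), cons(0, a))))), cons(a, cons(m(cons(a, cons(a, 0)), cons(a, cons(0, 0)), a), 0)), a)  →  m(cons(cons(cons(0, 0), cons(0, 0)), cons(a, cons(cons(cons(a, 0), cons(a, a)), cons(cons(a, 0), cons(0, a))))), cons(a, cons(0, 0)), a)   [R7 at 2.2.1]
5. m(cons(cons(cons(0, 0), cons(0, 0)), cons(a, cons(cons(cons(a, 0), cons(a, a)), cons(cons(a, 0), cons(0, a))))), cons(a, cons(0, 0)), a)  →  cons(cons(cons(a, 0), cons(a, a)), cons(cons(a, 0), cons(0, a)))   [R7 at ε]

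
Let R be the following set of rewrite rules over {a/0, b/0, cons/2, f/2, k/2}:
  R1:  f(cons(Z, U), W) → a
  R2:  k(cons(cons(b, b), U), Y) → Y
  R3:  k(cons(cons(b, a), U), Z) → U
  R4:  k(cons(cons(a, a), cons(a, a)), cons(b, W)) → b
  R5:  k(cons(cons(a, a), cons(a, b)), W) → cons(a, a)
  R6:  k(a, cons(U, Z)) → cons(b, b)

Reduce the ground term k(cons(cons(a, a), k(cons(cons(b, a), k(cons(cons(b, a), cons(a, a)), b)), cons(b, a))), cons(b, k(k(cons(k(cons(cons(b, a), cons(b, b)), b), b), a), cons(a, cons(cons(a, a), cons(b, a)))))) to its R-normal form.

1. k(cons(cons(a, a), k(cons(cons(b, a), k(cons(cons(b, a), cons(a, a)), b)), cons(b, a))), cons(b, k(k(cons(k(cons(cons(b, a), cons(b, b)), b), b), a), cons(a, cons(cons(a, a), cons(b, a))))))  →  k(cons(cons(a, a), k(cons(cons(b, a), cons(a, a)), b)), cons(b, k(k(cons(k(cons(cons(b, a), cons(b, b)), b), b), a), cons(a, cons(cons(a, a), cons(b, a))))))   [R3 at 1.2]
2. k(cons(cons(a, a), k(cons(cons(b, a), cons(a, a)), b)), cons(b, k(k(cons(k(cons(cons(b, a), cons(b, b)), b), b), a), cons(a, cons(cons(a, a), cons(b, a))))))  →  k(cons(cons(a, a), cons(a, a)), cons(b, k(k(cons(k(cons(cons(b, a), cons(b, b)), b), b), a), cons(a, cons(cons(a, a), cons(b, a))))))   [R3 at 1.2]
3. k(cons(cons(a, a), cons(a, a)), cons(b, k(k(cons(k(cons(cons(b, a), cons(b, b)), b), b), a), cons(a, cons(cons(a, a), cons(b, a))))))  →  b   [R4 at ε]

b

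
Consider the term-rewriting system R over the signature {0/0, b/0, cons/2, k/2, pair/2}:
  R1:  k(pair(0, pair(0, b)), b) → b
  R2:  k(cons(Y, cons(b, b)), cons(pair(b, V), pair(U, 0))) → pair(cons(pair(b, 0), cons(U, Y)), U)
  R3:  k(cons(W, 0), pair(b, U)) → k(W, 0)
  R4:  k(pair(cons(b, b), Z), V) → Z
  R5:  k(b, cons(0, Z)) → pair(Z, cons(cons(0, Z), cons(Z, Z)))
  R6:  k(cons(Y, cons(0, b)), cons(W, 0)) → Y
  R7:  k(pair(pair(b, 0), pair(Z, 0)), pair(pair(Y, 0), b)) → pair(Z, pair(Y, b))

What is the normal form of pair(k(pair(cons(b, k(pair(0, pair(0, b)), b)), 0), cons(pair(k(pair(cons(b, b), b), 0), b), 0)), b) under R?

pair(0, b)

1. pair(k(pair(cons(b, k(pair(0, pair(0, b)), b)), 0), cons(pair(k(pair(cons(b, b), b), 0), b), 0)), b)  →  pair(k(pair(cons(b, b), 0), cons(pair(k(pair(cons(b, b), b), 0), b), 0)), b)   [R1 at 1.1.1.2]
2. pair(k(pair(cons(b, b), 0), cons(pair(k(pair(cons(b, b), b), 0), b), 0)), b)  →  pair(0, b)   [R4 at 1]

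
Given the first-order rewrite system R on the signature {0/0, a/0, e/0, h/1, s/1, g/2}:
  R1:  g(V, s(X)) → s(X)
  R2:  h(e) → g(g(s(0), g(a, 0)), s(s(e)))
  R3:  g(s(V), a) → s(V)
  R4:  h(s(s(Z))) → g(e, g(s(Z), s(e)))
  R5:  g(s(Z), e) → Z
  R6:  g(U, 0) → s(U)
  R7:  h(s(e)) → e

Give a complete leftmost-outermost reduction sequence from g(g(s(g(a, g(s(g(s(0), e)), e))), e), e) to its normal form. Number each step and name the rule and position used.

a

1. g(g(s(g(a, g(s(g(s(0), e)), e))), e), e)  →  g(g(a, g(s(g(s(0), e)), e)), e)   [R5 at 1]
2. g(g(a, g(s(g(s(0), e)), e)), e)  →  g(g(a, g(s(0), e)), e)   [R5 at 1.2]
3. g(g(a, g(s(0), e)), e)  →  g(g(a, 0), e)   [R5 at 1.2]
4. g(g(a, 0), e)  →  g(s(a), e)   [R6 at 1]
5. g(s(a), e)  →  a   [R5 at ε]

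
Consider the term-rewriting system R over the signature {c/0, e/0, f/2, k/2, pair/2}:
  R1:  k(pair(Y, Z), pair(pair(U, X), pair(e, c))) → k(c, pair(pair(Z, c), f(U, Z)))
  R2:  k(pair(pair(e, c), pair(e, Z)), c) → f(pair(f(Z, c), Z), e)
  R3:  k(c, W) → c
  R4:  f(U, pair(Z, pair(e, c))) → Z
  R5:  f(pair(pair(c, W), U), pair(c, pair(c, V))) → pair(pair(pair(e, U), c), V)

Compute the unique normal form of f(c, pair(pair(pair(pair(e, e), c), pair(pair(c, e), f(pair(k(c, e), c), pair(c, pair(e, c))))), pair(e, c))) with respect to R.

1. f(c, pair(pair(pair(pair(e, e), c), pair(pair(c, e), f(pair(k(c, e), c), pair(c, pair(e, c))))), pair(e, c)))  →  pair(pair(pair(e, e), c), pair(pair(c, e), f(pair(k(c, e), c), pair(c, pair(e, c)))))   [R4 at ε]
2. pair(pair(pair(e, e), c), pair(pair(c, e), f(pair(k(c, e), c), pair(c, pair(e, c)))))  →  pair(pair(pair(e, e), c), pair(pair(c, e), c))   [R4 at 2.2]

pair(pair(pair(e, e), c), pair(pair(c, e), c))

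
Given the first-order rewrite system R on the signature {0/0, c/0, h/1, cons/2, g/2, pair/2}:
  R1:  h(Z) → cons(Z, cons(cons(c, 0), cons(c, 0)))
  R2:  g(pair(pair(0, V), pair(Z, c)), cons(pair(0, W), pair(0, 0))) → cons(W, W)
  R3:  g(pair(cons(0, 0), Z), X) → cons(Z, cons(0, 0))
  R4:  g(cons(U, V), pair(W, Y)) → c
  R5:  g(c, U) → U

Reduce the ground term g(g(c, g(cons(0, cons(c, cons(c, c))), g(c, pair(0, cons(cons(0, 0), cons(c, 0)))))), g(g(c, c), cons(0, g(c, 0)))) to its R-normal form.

cons(0, 0)

1. g(g(c, g(cons(0, cons(c, cons(c, c))), g(c, pair(0, cons(cons(0, 0), cons(c, 0)))))), g(g(c, c), cons(0, g(c, 0))))  →  g(g(cons(0, cons(c, cons(c, c))), g(c, pair(0, cons(cons(0, 0), cons(c, 0))))), g(g(c, c), cons(0, g(c, 0))))   [R5 at 1]
2. g(g(cons(0, cons(c, cons(c, c))), g(c, pair(0, cons(cons(0, 0), cons(c, 0))))), g(g(c, c), cons(0, g(c, 0))))  →  g(g(cons(0, cons(c, cons(c, c))), pair(0, cons(cons(0, 0), cons(c, 0)))), g(g(c, c), cons(0, g(c, 0))))   [R5 at 1.2]
3. g(g(cons(0, cons(c, cons(c, c))), pair(0, cons(cons(0, 0), cons(c, 0)))), g(g(c, c), cons(0, g(c, 0))))  →  g(c, g(g(c, c), cons(0, g(c, 0))))   [R4 at 1]
4. g(c, g(g(c, c), cons(0, g(c, 0))))  →  g(g(c, c), cons(0, g(c, 0)))   [R5 at ε]
5. g(g(c, c), cons(0, g(c, 0)))  →  g(c, cons(0, g(c, 0)))   [R5 at 1]
6. g(c, cons(0, g(c, 0)))  →  cons(0, g(c, 0))   [R5 at ε]
7. cons(0, g(c, 0))  →  cons(0, 0)   [R5 at 2]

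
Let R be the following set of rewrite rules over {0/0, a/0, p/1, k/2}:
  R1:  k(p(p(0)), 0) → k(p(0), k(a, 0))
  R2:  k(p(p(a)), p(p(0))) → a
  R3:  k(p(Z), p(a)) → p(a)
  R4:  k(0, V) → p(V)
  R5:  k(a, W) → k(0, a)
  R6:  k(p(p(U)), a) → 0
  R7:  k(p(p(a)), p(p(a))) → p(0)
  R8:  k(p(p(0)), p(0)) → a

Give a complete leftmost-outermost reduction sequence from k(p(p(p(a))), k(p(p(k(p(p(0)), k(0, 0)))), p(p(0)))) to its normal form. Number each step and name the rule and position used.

0

1. k(p(p(p(a))), k(p(p(k(p(p(0)), k(0, 0)))), p(p(0))))  →  k(p(p(p(a))), k(p(p(k(p(p(0)), p(0)))), p(p(0))))   [R4 at 2.1.1.1.2]
2. k(p(p(p(a))), k(p(p(k(p(p(0)), p(0)))), p(p(0))))  →  k(p(p(p(a))), k(p(p(a)), p(p(0))))   [R8 at 2.1.1.1]
3. k(p(p(p(a))), k(p(p(a)), p(p(0))))  →  k(p(p(p(a))), a)   [R2 at 2]
4. k(p(p(p(a))), a)  →  0   [R6 at ε]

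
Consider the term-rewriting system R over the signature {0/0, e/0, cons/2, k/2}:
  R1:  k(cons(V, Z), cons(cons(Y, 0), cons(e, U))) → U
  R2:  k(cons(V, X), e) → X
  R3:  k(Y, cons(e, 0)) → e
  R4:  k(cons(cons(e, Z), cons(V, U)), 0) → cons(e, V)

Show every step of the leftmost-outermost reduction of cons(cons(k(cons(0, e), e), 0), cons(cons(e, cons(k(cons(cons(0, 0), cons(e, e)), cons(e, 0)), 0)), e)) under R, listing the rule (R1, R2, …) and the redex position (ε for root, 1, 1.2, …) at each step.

1. cons(cons(k(cons(0, e), e), 0), cons(cons(e, cons(k(cons(cons(0, 0), cons(e, e)), cons(e, 0)), 0)), e))  →  cons(cons(e, 0), cons(cons(e, cons(k(cons(cons(0, 0), cons(e, e)), cons(e, 0)), 0)), e))   [R2 at 1.1]
2. cons(cons(e, 0), cons(cons(e, cons(k(cons(cons(0, 0), cons(e, e)), cons(e, 0)), 0)), e))  →  cons(cons(e, 0), cons(cons(e, cons(e, 0)), e))   [R3 at 2.1.2.1]

cons(cons(e, 0), cons(cons(e, cons(e, 0)), e))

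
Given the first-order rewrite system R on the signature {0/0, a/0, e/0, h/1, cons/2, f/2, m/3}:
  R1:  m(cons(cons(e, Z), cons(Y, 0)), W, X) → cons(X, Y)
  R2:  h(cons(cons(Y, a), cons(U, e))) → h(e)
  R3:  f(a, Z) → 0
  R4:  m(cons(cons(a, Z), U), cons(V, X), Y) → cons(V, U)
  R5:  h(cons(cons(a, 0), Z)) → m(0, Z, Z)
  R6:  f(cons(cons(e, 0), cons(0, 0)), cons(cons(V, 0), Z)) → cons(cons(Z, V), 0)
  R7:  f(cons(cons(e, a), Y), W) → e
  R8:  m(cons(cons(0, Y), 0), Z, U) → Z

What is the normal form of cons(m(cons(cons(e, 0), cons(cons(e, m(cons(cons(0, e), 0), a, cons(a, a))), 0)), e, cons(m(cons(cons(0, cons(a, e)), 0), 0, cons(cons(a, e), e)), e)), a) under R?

cons(cons(cons(0, e), cons(e, a)), a)

1. cons(m(cons(cons(e, 0), cons(cons(e, m(cons(cons(0, e), 0), a, cons(a, a))), 0)), e, cons(m(cons(cons(0, cons(a, e)), 0), 0, cons(cons(a, e), e)), e)), a)  →  cons(cons(cons(m(cons(cons(0, cons(a, e)), 0), 0, cons(cons(a, e), e)), e), cons(e, m(cons(cons(0, e), 0), a, cons(a, a)))), a)   [R1 at 1]
2. cons(cons(cons(m(cons(cons(0, cons(a, e)), 0), 0, cons(cons(a, e), e)), e), cons(e, m(cons(cons(0, e), 0), a, cons(a, a)))), a)  →  cons(cons(cons(0, e), cons(e, m(cons(cons(0, e), 0), a, cons(a, a)))), a)   [R8 at 1.1.1]
3. cons(cons(cons(0, e), cons(e, m(cons(cons(0, e), 0), a, cons(a, a)))), a)  →  cons(cons(cons(0, e), cons(e, a)), a)   [R8 at 1.2.2]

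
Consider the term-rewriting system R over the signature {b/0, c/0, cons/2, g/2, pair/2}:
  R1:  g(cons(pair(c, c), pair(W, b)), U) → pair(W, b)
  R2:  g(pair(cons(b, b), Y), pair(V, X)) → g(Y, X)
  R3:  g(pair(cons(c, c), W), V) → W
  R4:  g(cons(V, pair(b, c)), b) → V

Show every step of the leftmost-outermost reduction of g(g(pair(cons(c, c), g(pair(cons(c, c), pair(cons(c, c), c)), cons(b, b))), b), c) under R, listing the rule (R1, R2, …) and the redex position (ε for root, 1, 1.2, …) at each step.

1. g(g(pair(cons(c, c), g(pair(cons(c, c), pair(cons(c, c), c)), cons(b, b))), b), c)  →  g(g(pair(cons(c, c), pair(cons(c, c), c)), cons(b, b)), c)   [R3 at 1]
2. g(g(pair(cons(c, c), pair(cons(c, c), c)), cons(b, b)), c)  →  g(pair(cons(c, c), c), c)   [R3 at 1]
3. g(pair(cons(c, c), c), c)  →  c   [R3 at ε]

c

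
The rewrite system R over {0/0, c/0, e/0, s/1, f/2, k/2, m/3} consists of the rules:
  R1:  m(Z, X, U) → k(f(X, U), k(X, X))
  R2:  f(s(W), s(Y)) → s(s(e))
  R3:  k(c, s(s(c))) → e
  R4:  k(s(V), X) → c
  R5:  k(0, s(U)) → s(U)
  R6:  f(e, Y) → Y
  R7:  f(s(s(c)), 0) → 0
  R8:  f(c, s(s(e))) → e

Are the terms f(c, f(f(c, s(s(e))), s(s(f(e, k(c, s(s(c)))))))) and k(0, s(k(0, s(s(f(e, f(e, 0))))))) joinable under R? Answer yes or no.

Reduce t₁ = f(c, f(f(c, s(s(e))), s(s(f(e, k(c, s(s(c)))))))):
1. f(c, f(f(c, s(s(e))), s(s(f(e, k(c, s(s(c))))))))  →  f(c, f(e, s(s(f(e, k(c, s(s(c))))))))   [R8 at 2.1]
2. f(c, f(e, s(s(f(e, k(c, s(s(c))))))))  →  f(c, s(s(f(e, k(c, s(s(c)))))))   [R6 at 2]
3. f(c, s(s(f(e, k(c, s(s(c)))))))  →  f(c, s(s(k(c, s(s(c))))))   [R6 at 2.1.1]
4. f(c, s(s(k(c, s(s(c))))))  →  f(c, s(s(e)))   [R3 at 2.1.1]
5. f(c, s(s(e)))  →  e   [R8 at ε]

Reduce t₂ = k(0, s(k(0, s(s(f(e, f(e, 0))))))):
1. k(0, s(k(0, s(s(f(e, f(e, 0)))))))  →  s(k(0, s(s(f(e, f(e, 0))))))   [R5 at ε]
2. s(k(0, s(s(f(e, f(e, 0))))))  →  s(s(s(f(e, f(e, 0)))))   [R5 at 1]
3. s(s(s(f(e, f(e, 0)))))  →  s(s(s(f(e, 0))))   [R6 at 1.1.1]
4. s(s(s(f(e, 0))))  →  s(s(s(0)))   [R6 at 1.1.1]

no — NF(t₁) = e, NF(t₂) = s(s(s(0)))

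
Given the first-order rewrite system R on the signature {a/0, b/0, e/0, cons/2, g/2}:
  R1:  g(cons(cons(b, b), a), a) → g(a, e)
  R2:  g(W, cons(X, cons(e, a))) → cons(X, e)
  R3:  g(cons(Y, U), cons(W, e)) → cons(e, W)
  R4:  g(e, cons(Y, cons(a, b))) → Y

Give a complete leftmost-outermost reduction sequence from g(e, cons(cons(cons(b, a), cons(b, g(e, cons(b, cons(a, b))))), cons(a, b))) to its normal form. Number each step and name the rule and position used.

1. g(e, cons(cons(cons(b, a), cons(b, g(e, cons(b, cons(a, b))))), cons(a, b)))  →  cons(cons(b, a), cons(b, g(e, cons(b, cons(a, b)))))   [R4 at ε]
2. cons(cons(b, a), cons(b, g(e, cons(b, cons(a, b)))))  →  cons(cons(b, a), cons(b, b))   [R4 at 2.2]

cons(cons(b, a), cons(b, b))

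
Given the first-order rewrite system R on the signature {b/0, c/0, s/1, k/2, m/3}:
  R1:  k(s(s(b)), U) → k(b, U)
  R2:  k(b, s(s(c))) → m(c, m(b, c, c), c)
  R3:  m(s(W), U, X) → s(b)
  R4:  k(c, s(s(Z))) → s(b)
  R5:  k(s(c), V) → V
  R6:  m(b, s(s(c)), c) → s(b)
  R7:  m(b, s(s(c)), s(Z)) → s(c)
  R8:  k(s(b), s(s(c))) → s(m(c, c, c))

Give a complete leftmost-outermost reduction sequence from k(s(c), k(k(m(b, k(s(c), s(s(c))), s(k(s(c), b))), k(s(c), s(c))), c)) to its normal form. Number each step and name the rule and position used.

1. k(s(c), k(k(m(b, k(s(c), s(s(c))), s(k(s(c), b))), k(s(c), s(c))), c))  →  k(k(m(b, k(s(c), s(s(c))), s(k(s(c), b))), k(s(c), s(c))), c)   [R5 at ε]
2. k(k(m(b, k(s(c), s(s(c))), s(k(s(c), b))), k(s(c), s(c))), c)  →  k(k(m(b, s(s(c)), s(k(s(c), b))), k(s(c), s(c))), c)   [R5 at 1.1.2]
3. k(k(m(b, s(s(c)), s(k(s(c), b))), k(s(c), s(c))), c)  →  k(k(s(c), k(s(c), s(c))), c)   [R7 at 1.1]
4. k(k(s(c), k(s(c), s(c))), c)  →  k(k(s(c), s(c)), c)   [R5 at 1]
5. k(k(s(c), s(c)), c)  →  k(s(c), c)   [R5 at 1]
6. k(s(c), c)  →  c   [R5 at ε]

c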